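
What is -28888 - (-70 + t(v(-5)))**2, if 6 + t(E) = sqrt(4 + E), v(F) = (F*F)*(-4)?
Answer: -34568 + 608*I*sqrt(6) ≈ -34568.0 + 1489.3*I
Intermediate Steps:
v(F) = -4*F**2 (v(F) = F**2*(-4) = -4*F**2)
t(E) = -6 + sqrt(4 + E)
-28888 - (-70 + t(v(-5)))**2 = -28888 - (-70 + (-6 + sqrt(4 - 4*(-5)**2)))**2 = -28888 - (-70 + (-6 + sqrt(4 - 4*25)))**2 = -28888 - (-70 + (-6 + sqrt(4 - 100)))**2 = -28888 - (-70 + (-6 + sqrt(-96)))**2 = -28888 - (-70 + (-6 + 4*I*sqrt(6)))**2 = -28888 - (-76 + 4*I*sqrt(6))**2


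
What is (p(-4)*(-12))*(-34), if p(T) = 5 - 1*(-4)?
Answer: 3672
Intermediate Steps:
p(T) = 9 (p(T) = 5 + 4 = 9)
(p(-4)*(-12))*(-34) = (9*(-12))*(-34) = -108*(-34) = 3672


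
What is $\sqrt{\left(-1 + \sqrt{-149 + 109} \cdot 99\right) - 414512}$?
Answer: $3 \sqrt{-46057 + 22 i \sqrt{10}} \approx 0.48626 + 643.83 i$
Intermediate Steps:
$\sqrt{\left(-1 + \sqrt{-149 + 109} \cdot 99\right) - 414512} = \sqrt{\left(-1 + \sqrt{-40} \cdot 99\right) - 414512} = \sqrt{\left(-1 + 2 i \sqrt{10} \cdot 99\right) - 414512} = \sqrt{\left(-1 + 198 i \sqrt{10}\right) - 414512} = \sqrt{-414513 + 198 i \sqrt{10}}$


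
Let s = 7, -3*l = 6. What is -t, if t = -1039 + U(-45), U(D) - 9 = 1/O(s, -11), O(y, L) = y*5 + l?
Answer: 33989/33 ≈ 1030.0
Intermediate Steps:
l = -2 (l = -⅓*6 = -2)
O(y, L) = -2 + 5*y (O(y, L) = y*5 - 2 = 5*y - 2 = -2 + 5*y)
U(D) = 298/33 (U(D) = 9 + 1/(-2 + 5*7) = 9 + 1/(-2 + 35) = 9 + 1/33 = 298/33)
t = -33989/33 (t = -1039 + 298/33 = -33989/33 ≈ -1030.0)
-t = -1*(-33989/33) = 33989/33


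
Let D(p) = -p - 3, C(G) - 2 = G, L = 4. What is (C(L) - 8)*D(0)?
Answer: 6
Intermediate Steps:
C(G) = 2 + G
D(p) = -3 - p
(C(L) - 8)*D(0) = ((2 + 4) - 8)*(-3 - 1*0) = (6 - 8)*(-3 + 0) = -2*(-3) = 6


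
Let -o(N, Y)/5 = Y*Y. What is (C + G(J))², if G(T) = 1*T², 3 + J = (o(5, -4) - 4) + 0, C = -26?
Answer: 56896849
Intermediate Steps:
o(N, Y) = -5*Y² (o(N, Y) = -5*Y*Y = -5*Y²)
J = -87 (J = -3 + ((-5*(-4)² - 4) + 0) = -3 + ((-5*16 - 4) + 0) = -3 + ((-80 - 4) + 0) = -3 + (-84 + 0) = -3 - 84 = -87)
G(T) = T²
(C + G(J))² = (-26 + (-87)²)² = (-26 + 7569)² = 7543² = 56896849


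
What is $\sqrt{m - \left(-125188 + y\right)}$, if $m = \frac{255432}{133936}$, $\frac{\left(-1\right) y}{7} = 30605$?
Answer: $\frac{153 \sqrt{4064204210}}{16742} \approx 582.6$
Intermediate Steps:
$y = -214235$ ($y = \left(-7\right) 30605 = -214235$)
$m = \frac{31929}{16742}$ ($m = 255432 \cdot \frac{1}{133936} = \frac{31929}{16742} \approx 1.9071$)
$\sqrt{m - \left(-125188 + y\right)} = \sqrt{\frac{31929}{16742} + \left(125188 - -214235\right)} = \sqrt{\frac{31929}{16742} + \left(125188 + 214235\right)} = \sqrt{\frac{31929}{16742} + 339423} = \sqrt{\frac{5682651795}{16742}} = \frac{153 \sqrt{4064204210}}{16742}$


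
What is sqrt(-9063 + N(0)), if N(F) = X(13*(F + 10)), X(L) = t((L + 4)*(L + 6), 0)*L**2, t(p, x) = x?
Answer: 3*I*sqrt(1007) ≈ 95.2*I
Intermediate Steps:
X(L) = 0 (X(L) = 0*L**2 = 0)
N(F) = 0
sqrt(-9063 + N(0)) = sqrt(-9063 + 0) = sqrt(-9063) = 3*I*sqrt(1007)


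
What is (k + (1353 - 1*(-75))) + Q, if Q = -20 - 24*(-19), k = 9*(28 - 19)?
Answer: 1945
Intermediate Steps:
k = 81 (k = 9*9 = 81)
Q = 436 (Q = -20 + 456 = 436)
(k + (1353 - 1*(-75))) + Q = (81 + (1353 - 1*(-75))) + 436 = (81 + (1353 + 75)) + 436 = (81 + 1428) + 436 = 1509 + 436 = 1945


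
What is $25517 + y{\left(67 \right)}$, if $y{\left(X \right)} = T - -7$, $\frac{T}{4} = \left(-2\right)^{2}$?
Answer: $25540$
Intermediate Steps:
$T = 16$ ($T = 4 \left(-2\right)^{2} = 4 \cdot 4 = 16$)
$y{\left(X \right)} = 23$ ($y{\left(X \right)} = 16 - -7 = 16 + 7 = 23$)
$25517 + y{\left(67 \right)} = 25517 + 23 = 25540$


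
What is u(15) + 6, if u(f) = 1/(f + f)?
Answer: 181/30 ≈ 6.0333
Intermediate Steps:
u(f) = 1/(2*f)
u(15) + 6 = (1/2)/15 + 6 = (1/2)*(1/15) + 6 = 1/30 + 6 = 181/30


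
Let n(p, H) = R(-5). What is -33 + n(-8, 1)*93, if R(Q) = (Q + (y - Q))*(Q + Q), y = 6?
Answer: -5613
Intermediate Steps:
R(Q) = 12*Q (R(Q) = (Q + (6 - Q))*(Q + Q) = 6*(2*Q) = 12*Q)
n(p, H) = -60 (n(p, H) = 12*(-5) = -60)
-33 + n(-8, 1)*93 = -33 - 60*93 = -33 - 5580 = -5613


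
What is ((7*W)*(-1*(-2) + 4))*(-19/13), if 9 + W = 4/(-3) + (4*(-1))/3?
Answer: 9310/13 ≈ 716.15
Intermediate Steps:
W = -35/3 (W = -9 + (4/(-3) + (4*(-1))/3) = -9 + (4*(-⅓) - 4*⅓) = -9 + (-4/3 - 4/3) = -9 - 8/3 = -35/3 ≈ -11.667)
((7*W)*(-1*(-2) + 4))*(-19/13) = ((7*(-35/3))*(-1*(-2) + 4))*(-19/13) = (-245*(2 + 4)/3)*(-19*1/13) = -245/3*6*(-19/13) = -490*(-19/13) = 9310/13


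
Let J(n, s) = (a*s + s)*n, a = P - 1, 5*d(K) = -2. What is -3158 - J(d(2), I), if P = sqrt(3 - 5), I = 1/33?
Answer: -3158 + 2*I*sqrt(2)/165 ≈ -3158.0 + 0.017142*I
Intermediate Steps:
I = 1/33 ≈ 0.030303
d(K) = -2/5 (d(K) = (1/5)*(-2) = -2/5)
P = I*sqrt(2) (P = sqrt(-2) = I*sqrt(2) ≈ 1.4142*I)
a = -1 + I*sqrt(2) (a = I*sqrt(2) - 1 = -1 + I*sqrt(2) ≈ -1.0 + 1.4142*I)
J(n, s) = n*(s + s*(-1 + I*sqrt(2))) (J(n, s) = ((-1 + I*sqrt(2))*s + s)*n = (s*(-1 + I*sqrt(2)) + s)*n = (s + s*(-1 + I*sqrt(2)))*n = n*(s + s*(-1 + I*sqrt(2))))
-3158 - J(d(2), I) = -3158 - I*(-2)*sqrt(2)/(5*33) = -3158 - (-2)*I*sqrt(2)/165 = -3158 + 2*I*sqrt(2)/165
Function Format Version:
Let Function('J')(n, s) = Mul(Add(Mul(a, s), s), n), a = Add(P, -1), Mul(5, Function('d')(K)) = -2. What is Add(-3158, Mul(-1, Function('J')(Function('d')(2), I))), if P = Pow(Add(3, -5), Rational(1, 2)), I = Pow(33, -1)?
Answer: Add(-3158, Mul(Rational(2, 165), I, Pow(2, Rational(1, 2)))) ≈ Add(-3158.0, Mul(0.017142, I))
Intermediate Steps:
I = Rational(1, 33) ≈ 0.030303
Function('d')(K) = Rational(-2, 5) (Function('d')(K) = Mul(Rational(1, 5), -2) = Rational(-2, 5))
P = Mul(I, Pow(2, Rational(1, 2))) (P = Pow(-2, Rational(1, 2)) = Mul(I, Pow(2, Rational(1, 2))) ≈ Mul(1.4142, I))
a = Add(-1, Mul(I, Pow(2, Rational(1, 2)))) (a = Add(Mul(I, Pow(2, Rational(1, 2))), -1) = Add(-1, Mul(I, Pow(2, Rational(1, 2)))) ≈ Add(-1.0000, Mul(1.4142, I)))
Function('J')(n, s) = Mul(n, Add(s, Mul(s, Add(-1, Mul(I, Pow(2, Rational(1, 2))))))) (Function('J')(n, s) = Mul(Add(Mul(Add(-1, Mul(I, Pow(2, Rational(1, 2)))), s), s), n) = Mul(Add(Mul(s, Add(-1, Mul(I, Pow(2, Rational(1, 2))))), s), n) = Mul(Add(s, Mul(s, Add(-1, Mul(I, Pow(2, Rational(1, 2)))))), n) = Mul(n, Add(s, Mul(s, Add(-1, Mul(I, Pow(2, Rational(1, 2))))))))
Add(-3158, Mul(-1, Function('J')(Function('d')(2), I))) = Add(-3158, Mul(-1, Mul(I, Rational(-2, 5), Rational(1, 33), Pow(2, Rational(1, 2))))) = Add(-3158, Mul(-1, Mul(Rational(-2, 165), I, Pow(2, Rational(1, 2))))) = Add(-3158, Mul(Rational(2, 165), I, Pow(2, Rational(1, 2))))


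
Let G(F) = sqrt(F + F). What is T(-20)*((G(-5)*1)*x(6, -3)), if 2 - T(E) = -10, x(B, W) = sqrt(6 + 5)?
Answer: 12*I*sqrt(110) ≈ 125.86*I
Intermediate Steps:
x(B, W) = sqrt(11)
T(E) = 12 (T(E) = 2 - 1*(-10) = 2 + 10 = 12)
G(F) = sqrt(2)*sqrt(F) (G(F) = sqrt(2*F) = sqrt(2)*sqrt(F))
T(-20)*((G(-5)*1)*x(6, -3)) = 12*(((sqrt(2)*sqrt(-5))*1)*sqrt(11)) = 12*(((sqrt(2)*(I*sqrt(5)))*1)*sqrt(11)) = 12*(((I*sqrt(10))*1)*sqrt(11)) = 12*((I*sqrt(10))*sqrt(11)) = 12*(I*sqrt(110)) = 12*I*sqrt(110)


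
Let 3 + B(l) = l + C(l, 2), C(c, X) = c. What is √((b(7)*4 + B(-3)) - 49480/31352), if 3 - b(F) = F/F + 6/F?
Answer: 4*I*√282532467/27433 ≈ 2.4509*I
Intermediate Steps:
B(l) = -3 + 2*l (B(l) = -3 + (l + l) = -3 + 2*l)
b(F) = 2 - 6/F (b(F) = 3 - (F/F + 6/F) = 3 - (1 + 6/F) = 3 + (-1 - 6/F) = 2 - 6/F)
√((b(7)*4 + B(-3)) - 49480/31352) = √(((2 - 6/7)*4 + (-3 + 2*(-3))) - 49480/31352) = √(((2 - 6*⅐)*4 + (-3 - 6)) - 49480*1/31352) = √(((2 - 6/7)*4 - 9) - 6185/3919) = √(((8/7)*4 - 9) - 6185/3919) = √((32/7 - 9) - 6185/3919) = √(-31/7 - 6185/3919) = √(-164784/27433) = 4*I*√282532467/27433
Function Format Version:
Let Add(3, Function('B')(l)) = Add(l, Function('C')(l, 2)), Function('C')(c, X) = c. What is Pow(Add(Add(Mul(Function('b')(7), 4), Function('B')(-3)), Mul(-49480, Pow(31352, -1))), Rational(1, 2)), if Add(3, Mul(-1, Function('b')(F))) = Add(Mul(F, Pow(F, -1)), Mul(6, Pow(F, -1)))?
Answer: Mul(Rational(4, 27433), I, Pow(282532467, Rational(1, 2))) ≈ Mul(2.4509, I)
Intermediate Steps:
Function('B')(l) = Add(-3, Mul(2, l)) (Function('B')(l) = Add(-3, Add(l, l)) = Add(-3, Mul(2, l)))
Function('b')(F) = Add(2, Mul(-6, Pow(F, -1))) (Function('b')(F) = Add(3, Mul(-1, Add(Mul(F, Pow(F, -1)), Mul(6, Pow(F, -1))))) = Add(3, Mul(-1, Add(1, Mul(6, Pow(F, -1))))) = Add(3, Add(-1, Mul(-6, Pow(F, -1)))) = Add(2, Mul(-6, Pow(F, -1))))
Pow(Add(Add(Mul(Function('b')(7), 4), Function('B')(-3)), Mul(-49480, Pow(31352, -1))), Rational(1, 2)) = Pow(Add(Add(Mul(Add(2, Mul(-6, Pow(7, -1))), 4), Add(-3, Mul(2, -3))), Mul(-49480, Pow(31352, -1))), Rational(1, 2)) = Pow(Add(Add(Mul(Add(2, Mul(-6, Rational(1, 7))), 4), Add(-3, -6)), Mul(-49480, Rational(1, 31352))), Rational(1, 2)) = Pow(Add(Add(Mul(Add(2, Rational(-6, 7)), 4), -9), Rational(-6185, 3919)), Rational(1, 2)) = Pow(Add(Add(Mul(Rational(8, 7), 4), -9), Rational(-6185, 3919)), Rational(1, 2)) = Pow(Add(Add(Rational(32, 7), -9), Rational(-6185, 3919)), Rational(1, 2)) = Pow(Add(Rational(-31, 7), Rational(-6185, 3919)), Rational(1, 2)) = Pow(Rational(-164784, 27433), Rational(1, 2)) = Mul(Rational(4, 27433), I, Pow(282532467, Rational(1, 2)))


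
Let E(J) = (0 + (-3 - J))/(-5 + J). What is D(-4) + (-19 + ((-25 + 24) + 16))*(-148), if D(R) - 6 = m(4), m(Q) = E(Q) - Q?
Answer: 601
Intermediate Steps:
E(J) = (-3 - J)/(-5 + J)
m(Q) = -Q + (-3 - Q)/(-5 + Q) (m(Q) = (-3 - Q)/(-5 + Q) - Q = -Q + (-3 - Q)/(-5 + Q))
D(R) = 9 (D(R) = 6 + (-3 - 1*4² + 4*4)/(-5 + 4) = 6 + (-3 - 1*16 + 16)/(-1) = 6 - (-3 - 16 + 16) = 6 - 1*(-3) = 6 + 3 = 9)
D(-4) + (-19 + ((-25 + 24) + 16))*(-148) = 9 + (-19 + ((-25 + 24) + 16))*(-148) = 9 + (-19 + (-1 + 16))*(-148) = 9 + (-19 + 15)*(-148) = 9 - 4*(-148) = 9 + 592 = 601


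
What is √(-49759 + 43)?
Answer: 6*I*√1381 ≈ 222.97*I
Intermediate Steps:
√(-49759 + 43) = √(-49716) = 6*I*√1381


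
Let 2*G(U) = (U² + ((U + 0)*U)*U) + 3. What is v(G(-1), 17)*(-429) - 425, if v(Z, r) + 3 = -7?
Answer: 3865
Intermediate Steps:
G(U) = 3/2 + U²/2 + U³/2 (G(U) = ((U² + ((U + 0)*U)*U) + 3)/2 = ((U² + (U*U)*U) + 3)/2 = ((U² + U²*U) + 3)/2 = ((U² + U³) + 3)/2 = (3 + U² + U³)/2 = 3/2 + U²/2 + U³/2)
v(Z, r) = -10 (v(Z, r) = -3 - 7 = -10)
v(G(-1), 17)*(-429) - 425 = -10*(-429) - 425 = 4290 - 425 = 3865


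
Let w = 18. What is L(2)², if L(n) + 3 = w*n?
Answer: 1089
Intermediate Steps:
L(n) = -3 + 18*n
L(2)² = (-3 + 18*2)² = (-3 + 36)² = 33² = 1089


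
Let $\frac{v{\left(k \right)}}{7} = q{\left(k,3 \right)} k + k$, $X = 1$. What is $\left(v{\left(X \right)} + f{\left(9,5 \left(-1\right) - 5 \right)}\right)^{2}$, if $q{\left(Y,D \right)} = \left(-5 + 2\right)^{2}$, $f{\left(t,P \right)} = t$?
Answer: $6241$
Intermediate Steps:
$q{\left(Y,D \right)} = 9$ ($q{\left(Y,D \right)} = \left(-3\right)^{2} = 9$)
$v{\left(k \right)} = 70 k$ ($v{\left(k \right)} = 7 \left(9 k + k\right) = 7 \cdot 10 k = 70 k$)
$\left(v{\left(X \right)} + f{\left(9,5 \left(-1\right) - 5 \right)}\right)^{2} = \left(70 \cdot 1 + 9\right)^{2} = \left(70 + 9\right)^{2} = 79^{2} = 6241$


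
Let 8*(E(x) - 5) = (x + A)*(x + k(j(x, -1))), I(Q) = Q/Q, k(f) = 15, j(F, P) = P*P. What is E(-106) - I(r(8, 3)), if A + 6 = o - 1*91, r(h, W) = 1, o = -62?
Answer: 24147/8 ≈ 3018.4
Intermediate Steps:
j(F, P) = P**2
A = -159 (A = -6 + (-62 - 1*91) = -6 + (-62 - 91) = -6 - 153 = -159)
I(Q) = 1
E(x) = 5 + (-159 + x)*(15 + x)/8 (E(x) = 5 + ((x - 159)*(x + 15))/8 = 5 + ((-159 + x)*(15 + x))/8 = 5 + (-159 + x)*(15 + x)/8)
E(-106) - I(r(8, 3)) = (-2345/8 - 18*(-106) + (1/8)*(-106)**2) - 1*1 = (-2345/8 + 1908 + (1/8)*11236) - 1 = (-2345/8 + 1908 + 2809/2) - 1 = 24155/8 - 1 = 24147/8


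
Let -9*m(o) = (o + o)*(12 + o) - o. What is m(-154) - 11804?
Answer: -50042/3 ≈ -16681.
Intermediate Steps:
m(o) = o/9 - 2*o*(12 + o)/9 (m(o) = -((o + o)*(12 + o) - o)/9 = -((2*o)*(12 + o) - o)/9 = -(2*o*(12 + o) - o)/9 = -(-o + 2*o*(12 + o))/9 = o/9 - 2*o*(12 + o)/9)
m(-154) - 11804 = -⅑*(-154)*(23 + 2*(-154)) - 11804 = -⅑*(-154)*(23 - 308) - 11804 = -⅑*(-154)*(-285) - 11804 = -14630/3 - 11804 = -50042/3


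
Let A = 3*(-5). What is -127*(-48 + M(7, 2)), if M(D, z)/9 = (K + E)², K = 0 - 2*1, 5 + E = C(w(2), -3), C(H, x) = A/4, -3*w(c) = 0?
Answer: -2015871/16 ≈ -1.2599e+5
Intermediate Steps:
A = -15
w(c) = 0 (w(c) = -⅓*0 = 0)
C(H, x) = -15/4
E = -35/4 (E = -5 - 15/4 = -35/4 ≈ -8.7500)
K = -2 (K = 0 - 2 = -2)
M(D, z) = 16641/16 (M(D, z) = 9*(-2 - 35/4)² = 9*(-43/4)² = 9*(1849/16) = 16641/16)
-127*(-48 + M(7, 2)) = -127*(-48 + 16641/16) = -127*15873/16 = -2015871/16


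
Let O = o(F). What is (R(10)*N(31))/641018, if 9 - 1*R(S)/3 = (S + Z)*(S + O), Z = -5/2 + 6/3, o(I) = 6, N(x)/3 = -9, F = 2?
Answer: 11583/641018 ≈ 0.018070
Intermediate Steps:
N(x) = -27 (N(x) = 3*(-9) = -27)
O = 6
Z = -½ (Z = -5*½ + 6*(⅓) = -5/2 + 2 = -½ ≈ -0.50000)
R(S) = 27 - 3*(6 + S)*(-½ + S) (R(S) = 27 - 3*(S - ½)*(S + 6) = 27 - 3*(-½ + S)*(6 + S) = 27 - 3*(6 + S)*(-½ + S))
(R(10)*N(31))/641018 = ((36 - 3*10² - 33/2*10)*(-27))/641018 = ((36 - 3*100 - 165)*(-27))*(1/641018) = ((36 - 300 - 165)*(-27))*(1/641018) = -429*(-27)*(1/641018) = 11583*(1/641018) = 11583/641018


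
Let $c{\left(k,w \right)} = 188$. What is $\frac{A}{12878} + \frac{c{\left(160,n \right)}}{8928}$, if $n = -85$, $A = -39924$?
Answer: $- \frac{44252551}{14371848} \approx -3.0791$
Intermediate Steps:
$\frac{A}{12878} + \frac{c{\left(160,n \right)}}{8928} = - \frac{39924}{12878} + \frac{188}{8928} = \left(-39924\right) \frac{1}{12878} + 188 \cdot \frac{1}{8928} = - \frac{19962}{6439} + \frac{47}{2232} = - \frac{44252551}{14371848}$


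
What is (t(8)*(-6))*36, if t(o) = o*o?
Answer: -13824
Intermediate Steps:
t(o) = o²
(t(8)*(-6))*36 = (8²*(-6))*36 = (64*(-6))*36 = -384*36 = -13824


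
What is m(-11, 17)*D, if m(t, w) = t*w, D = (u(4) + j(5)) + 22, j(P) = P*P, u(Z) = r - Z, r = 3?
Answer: -8602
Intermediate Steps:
u(Z) = 3 - Z
j(P) = P²
D = 46 (D = ((3 - 1*4) + 5²) + 22 = ((3 - 4) + 25) + 22 = (-1 + 25) + 22 = 24 + 22 = 46)
m(-11, 17)*D = -11*17*46 = -187*46 = -8602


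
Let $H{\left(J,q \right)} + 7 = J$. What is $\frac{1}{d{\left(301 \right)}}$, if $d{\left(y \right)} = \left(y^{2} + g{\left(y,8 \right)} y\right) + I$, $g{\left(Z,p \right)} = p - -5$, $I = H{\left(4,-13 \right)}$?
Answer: $\frac{1}{94511} \approx 1.0581 \cdot 10^{-5}$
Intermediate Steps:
$H{\left(J,q \right)} = -7 + J$
$I = -3$ ($I = -7 + 4 = -3$)
$g{\left(Z,p \right)} = 5 + p$ ($g{\left(Z,p \right)} = p + 5 = 5 + p$)
$d{\left(y \right)} = -3 + y^{2} + 13 y$ ($d{\left(y \right)} = \left(y^{2} + \left(5 + 8\right) y\right) - 3 = \left(y^{2} + 13 y\right) - 3 = -3 + y^{2} + 13 y$)
$\frac{1}{d{\left(301 \right)}} = \frac{1}{-3 + 301^{2} + 13 \cdot 301} = \frac{1}{-3 + 90601 + 3913} = \frac{1}{94511}$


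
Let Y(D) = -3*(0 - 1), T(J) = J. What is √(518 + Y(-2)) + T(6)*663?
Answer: 3978 + √521 ≈ 4000.8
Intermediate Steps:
Y(D) = 3 (Y(D) = -3*(-1) = 3)
√(518 + Y(-2)) + T(6)*663 = √(518 + 3) + 6*663 = √521 + 3978 = 3978 + √521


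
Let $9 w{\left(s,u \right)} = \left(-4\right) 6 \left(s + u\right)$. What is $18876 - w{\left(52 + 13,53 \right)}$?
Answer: $\frac{57572}{3} \approx 19191.0$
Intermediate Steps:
$w{\left(s,u \right)} = - \frac{8 s}{3} - \frac{8 u}{3}$ ($w{\left(s,u \right)} = \frac{\left(-4\right) 6 \left(s + u\right)}{9} = \frac{\left(-24\right) \left(s + u\right)}{9} = \frac{- 24 s - 24 u}{9} = - \frac{8 s}{3} - \frac{8 u}{3}$)
$18876 - w{\left(52 + 13,53 \right)} = 18876 - \left(- \frac{8 \left(52 + 13\right)}{3} - \frac{424}{3}\right) = 18876 - \left(\left(- \frac{8}{3}\right) 65 - \frac{424}{3}\right) = 18876 - \left(- \frac{520}{3} - \frac{424}{3}\right) = 18876 - - \frac{944}{3} = 18876 + \frac{944}{3} = \frac{57572}{3}$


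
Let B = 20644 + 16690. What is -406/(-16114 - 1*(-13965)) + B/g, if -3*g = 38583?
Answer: -10715600/3948327 ≈ -2.7140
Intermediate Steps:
B = 37334
g = -12861 (g = -⅓*38583 = -12861)
-406/(-16114 - 1*(-13965)) + B/g = -406/(-16114 - 1*(-13965)) + 37334/(-12861) = -406/(-16114 + 13965) + 37334*(-1/12861) = -406/(-2149) - 37334/12861 = -406*(-1/2149) - 37334/12861 = 58/307 - 37334/12861 = -10715600/3948327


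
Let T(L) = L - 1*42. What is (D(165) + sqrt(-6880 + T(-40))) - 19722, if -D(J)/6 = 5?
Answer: -19752 + 59*I*sqrt(2) ≈ -19752.0 + 83.439*I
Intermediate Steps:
T(L) = -42 + L (T(L) = L - 42 = -42 + L)
D(J) = -30 (D(J) = -6*5 = -30)
(D(165) + sqrt(-6880 + T(-40))) - 19722 = (-30 + sqrt(-6880 + (-42 - 40))) - 19722 = (-30 + sqrt(-6880 - 82)) - 19722 = (-30 + sqrt(-6962)) - 19722 = (-30 + 59*I*sqrt(2)) - 19722 = -19752 + 59*I*sqrt(2)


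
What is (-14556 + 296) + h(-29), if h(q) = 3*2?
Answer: -14254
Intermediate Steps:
h(q) = 6
(-14556 + 296) + h(-29) = (-14556 + 296) + 6 = -14260 + 6 = -14254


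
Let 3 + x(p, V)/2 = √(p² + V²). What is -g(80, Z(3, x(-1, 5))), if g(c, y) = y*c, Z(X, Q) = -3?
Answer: 240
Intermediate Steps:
x(p, V) = -6 + 2*√(V² + p²) (x(p, V) = -6 + 2*√(p² + V²) = -6 + 2*√(V² + p²))
g(c, y) = c*y
-g(80, Z(3, x(-1, 5))) = -80*(-3) = -1*(-240) = 240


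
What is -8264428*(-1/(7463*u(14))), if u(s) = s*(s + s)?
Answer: 2066107/731374 ≈ 2.8250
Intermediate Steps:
u(s) = 2*s² (u(s) = s*(2*s) = 2*s²)
-8264428*(-1/(7463*u(14))) = -8264428/((2*14²)*(-7463)) = -8264428/((2*196)*(-7463)) = -8264428/(392*(-7463)) = -8264428/(-2925496) = -8264428*(-1/2925496) = 2066107/731374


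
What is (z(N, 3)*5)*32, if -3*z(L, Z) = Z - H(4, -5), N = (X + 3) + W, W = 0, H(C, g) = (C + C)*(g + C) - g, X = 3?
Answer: -320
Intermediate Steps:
H(C, g) = -g + 2*C*(C + g) (H(C, g) = (2*C)*(C + g) - g = 2*C*(C + g) - g = -g + 2*C*(C + g))
N = 6 (N = (3 + 3) + 0 = 6 + 0 = 6)
z(L, Z) = -1 - Z/3 (z(L, Z) = -(Z - (-1*(-5) + 2*4² + 2*4*(-5)))/3 = -(Z - (5 + 2*16 - 40))/3 = -(Z - (5 + 32 - 40))/3 = -(Z - 1*(-3))/3 = -(Z + 3)/3 = -(3 + Z)/3 = -1 - Z/3)
(z(N, 3)*5)*32 = ((-1 - ⅓*3)*5)*32 = ((-1 - 1)*5)*32 = -2*5*32 = -10*32 = -320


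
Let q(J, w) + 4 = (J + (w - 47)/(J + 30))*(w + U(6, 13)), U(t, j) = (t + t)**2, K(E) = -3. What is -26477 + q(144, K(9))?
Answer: -180308/29 ≈ -6217.5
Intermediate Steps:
U(t, j) = 4*t**2 (U(t, j) = (2*t)**2 = 4*t**2)
q(J, w) = -4 + (144 + w)*(J + (-47 + w)/(30 + J)) (q(J, w) = -4 + (J + (w - 47)/(J + 30))*(w + 4*6**2) = -4 + (J + (-47 + w)/(30 + J))*(w + 4*36) = -4 + (J + (-47 + w)/(30 + J))*(w + 144) = -4 + (J + (-47 + w)/(30 + J))*(144 + w) = -4 + (144 + w)*(J + (-47 + w)/(30 + J)))
-26477 + q(144, K(9)) = -26477 + (-6888 + (-3)**2 + 97*(-3) + 144*144**2 + 4316*144 - 3*144**2 + 30*144*(-3))/(30 + 144) = -26477 + (-6888 + 9 - 291 + 144*20736 + 621504 - 3*20736 - 12960)/174 = -26477 + (-6888 + 9 - 291 + 2985984 + 621504 - 62208 - 12960)/174 = -26477 + (1/174)*3525150 = -26477 + 587525/29 = -180308/29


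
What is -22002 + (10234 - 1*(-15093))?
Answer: 3325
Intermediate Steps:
-22002 + (10234 - 1*(-15093)) = -22002 + (10234 + 15093) = -22002 + 25327 = 3325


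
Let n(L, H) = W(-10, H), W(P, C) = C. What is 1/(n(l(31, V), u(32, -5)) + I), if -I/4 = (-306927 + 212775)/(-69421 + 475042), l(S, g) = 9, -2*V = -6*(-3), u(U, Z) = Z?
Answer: -135207/550499 ≈ -0.24561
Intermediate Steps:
V = -9 (V = -(-3)*(-3) = -½*18 = -9)
n(L, H) = H
I = 125536/135207 (I = -4*(-306927 + 212775)/(-69421 + 475042) = -(-376608)/405621 = -4*(-31384/135207) = 125536/135207 ≈ 0.92847)
1/(n(l(31, V), u(32, -5)) + I) = 1/(-5 + 125536/135207) = 1/(-550499/135207) = -135207/550499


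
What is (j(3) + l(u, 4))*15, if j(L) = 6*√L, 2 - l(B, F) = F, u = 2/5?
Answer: -30 + 90*√3 ≈ 125.88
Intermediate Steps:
u = ⅖ (u = 2*(⅕) = ⅖ ≈ 0.40000)
l(B, F) = 2 - F
(j(3) + l(u, 4))*15 = (6*√3 + (2 - 1*4))*15 = (6*√3 + (2 - 4))*15 = (6*√3 - 2)*15 = (-2 + 6*√3)*15 = -30 + 90*√3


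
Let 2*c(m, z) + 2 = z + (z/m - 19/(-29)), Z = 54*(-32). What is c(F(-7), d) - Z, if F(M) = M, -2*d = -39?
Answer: 352344/203 ≈ 1735.7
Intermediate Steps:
d = 39/2 (d = -½*(-39) = 39/2 ≈ 19.500)
Z = -1728
c(m, z) = -39/58 + z/2 + z/(2*m) (c(m, z) = -1 + (z + (z/m - 19/(-29)))/2 = -1 + (z + (z/m - 19*(-1/29)))/2 = -1 + (z + (z/m + 19/29))/2 = -1 + (z + (19/29 + z/m))/2 = -1 + (19/29 + z + z/m)/2 = -1 + (19/58 + z/2 + z/(2*m)) = -39/58 + z/2 + z/(2*m))
c(F(-7), d) - Z = (-39/58 + (½)*(39/2) + (½)*(39/2)/(-7)) - 1*(-1728) = (-39/58 + 39/4 + (½)*(39/2)*(-⅐)) + 1728 = (-39/58 + 39/4 - 39/28) + 1728 = 1560/203 + 1728 = 352344/203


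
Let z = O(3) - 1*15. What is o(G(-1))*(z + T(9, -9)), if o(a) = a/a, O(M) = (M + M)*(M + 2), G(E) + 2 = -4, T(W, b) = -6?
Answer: 9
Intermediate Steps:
G(E) = -6 (G(E) = -2 - 4 = -6)
O(M) = 2*M*(2 + M) (O(M) = (2*M)*(2 + M) = 2*M*(2 + M))
z = 15 (z = 2*3*(2 + 3) - 1*15 = 2*3*5 - 15 = 30 - 15 = 15)
o(a) = 1
o(G(-1))*(z + T(9, -9)) = 1*(15 - 6) = 1*9 = 9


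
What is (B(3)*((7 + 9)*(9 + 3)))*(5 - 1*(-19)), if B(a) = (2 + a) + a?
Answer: 36864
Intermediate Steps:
B(a) = 2 + 2*a
(B(3)*((7 + 9)*(9 + 3)))*(5 - 1*(-19)) = ((2 + 2*3)*((7 + 9)*(9 + 3)))*(5 - 1*(-19)) = ((2 + 6)*(16*12))*(5 + 19) = (8*192)*24 = 1536*24 = 36864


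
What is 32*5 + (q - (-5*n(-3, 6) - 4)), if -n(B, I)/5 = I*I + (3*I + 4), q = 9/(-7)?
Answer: -9011/7 ≈ -1287.3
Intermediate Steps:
q = -9/7 (q = 9*(-1/7) = -9/7 ≈ -1.2857)
n(B, I) = -20 - 15*I - 5*I**2 (n(B, I) = -5*(I*I + (3*I + 4)) = -5*(I**2 + (4 + 3*I)) = -5*(4 + I**2 + 3*I) = -20 - 15*I - 5*I**2)
32*5 + (q - (-5*n(-3, 6) - 4)) = 32*5 + (-9/7 - (-5*(-20 - 15*6 - 5*6**2) - 4)) = 160 + (-9/7 - (-5*(-20 - 90 - 5*36) - 4)) = 160 + (-9/7 - (-5*(-20 - 90 - 180) - 4)) = 160 + (-9/7 - (-5*(-290) - 4)) = 160 + (-9/7 - (1450 - 4)) = 160 + (-9/7 - 1*1446) = 160 + (-9/7 - 1446) = 160 - 10131/7 = -9011/7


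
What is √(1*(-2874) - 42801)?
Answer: 15*I*√203 ≈ 213.72*I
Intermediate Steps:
√(1*(-2874) - 42801) = √(-2874 - 42801) = √(-45675) = 15*I*√203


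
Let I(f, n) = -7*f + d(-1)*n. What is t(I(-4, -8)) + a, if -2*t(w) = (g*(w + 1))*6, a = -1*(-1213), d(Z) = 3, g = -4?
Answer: 1273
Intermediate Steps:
I(f, n) = -7*f + 3*n
a = 1213
t(w) = 12 + 12*w (t(w) = -(-4*(w + 1))*6/2 = -(-4*(1 + w))*6/2 = -(-4 - 4*w)*6/2 = -(-24 - 24*w)/2 = 12 + 12*w)
t(I(-4, -8)) + a = (12 + 12*(-7*(-4) + 3*(-8))) + 1213 = (12 + 12*(28 - 24)) + 1213 = (12 + 12*4) + 1213 = (12 + 48) + 1213 = 60 + 1213 = 1273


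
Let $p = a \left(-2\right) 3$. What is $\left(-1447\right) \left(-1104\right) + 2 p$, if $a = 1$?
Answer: $1597476$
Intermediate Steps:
$p = -6$ ($p = 1 \left(-2\right) 3 = \left(-2\right) 3 = -6$)
$\left(-1447\right) \left(-1104\right) + 2 p = \left(-1447\right) \left(-1104\right) + 2 \left(-6\right) = 1597488 - 12 = 1597476$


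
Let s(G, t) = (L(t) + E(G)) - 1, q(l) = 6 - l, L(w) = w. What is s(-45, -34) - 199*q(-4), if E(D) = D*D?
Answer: 0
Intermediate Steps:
E(D) = D²
s(G, t) = -1 + t + G² (s(G, t) = (t + G²) - 1 = -1 + t + G²)
s(-45, -34) - 199*q(-4) = (-1 - 34 + (-45)²) - 199*(6 - 1*(-4)) = (-1 - 34 + 2025) - 199*(6 + 4) = 1990 - 199*10 = 1990 - 1990 = 0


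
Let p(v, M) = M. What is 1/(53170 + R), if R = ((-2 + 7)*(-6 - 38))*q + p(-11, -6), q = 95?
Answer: 1/32264 ≈ 3.0994e-5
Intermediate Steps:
R = -20906 (R = ((-2 + 7)*(-6 - 38))*95 - 6 = (5*(-44))*95 - 6 = -220*95 - 6 = -20900 - 6 = -20906)
1/(53170 + R) = 1/(53170 - 20906) = 1/32264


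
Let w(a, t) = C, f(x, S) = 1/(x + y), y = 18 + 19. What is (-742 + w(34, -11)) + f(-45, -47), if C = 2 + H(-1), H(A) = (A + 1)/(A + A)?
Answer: -5921/8 ≈ -740.13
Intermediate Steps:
y = 37
H(A) = (1 + A)/(2*A) (H(A) = (1 + A)/((2*A)) = (1 + A)*(1/(2*A)) = (1 + A)/(2*A))
C = 2 (C = 2 + (½)*(1 - 1)/(-1) = 2 + (½)*(-1)*0 = 2 + 0 = 2)
f(x, S) = 1/(37 + x) (f(x, S) = 1/(x + 37) = 1/(37 + x))
w(a, t) = 2
(-742 + w(34, -11)) + f(-45, -47) = (-742 + 2) + 1/(37 - 45) = -740 + 1/(-8) = -740 - ⅛ = -5921/8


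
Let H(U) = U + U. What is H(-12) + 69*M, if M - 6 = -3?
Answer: 183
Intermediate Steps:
M = 3 (M = 6 - 3 = 3)
H(U) = 2*U
H(-12) + 69*M = 2*(-12) + 69*3 = -24 + 207 = 183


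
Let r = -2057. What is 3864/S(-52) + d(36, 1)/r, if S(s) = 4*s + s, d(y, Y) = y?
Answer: -1989402/133705 ≈ -14.879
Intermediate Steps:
S(s) = 5*s
3864/S(-52) + d(36, 1)/r = 3864/((5*(-52))) + 36/(-2057) = 3864/(-260) + 36*(-1/2057) = 3864*(-1/260) - 36/2057 = -966/65 - 36/2057 = -1989402/133705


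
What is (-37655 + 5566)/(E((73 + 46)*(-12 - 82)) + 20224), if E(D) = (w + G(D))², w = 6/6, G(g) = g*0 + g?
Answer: -32089/125124449 ≈ -0.00025646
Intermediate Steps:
G(g) = g (G(g) = 0 + g = g)
w = 1 (w = 6*(⅙) = 1)
E(D) = (1 + D)²
(-37655 + 5566)/(E((73 + 46)*(-12 - 82)) + 20224) = (-37655 + 5566)/((1 + (73 + 46)*(-12 - 82))² + 20224) = -32089/((1 + 119*(-94))² + 20224) = -32089/((1 - 11186)² + 20224) = -32089/((-11185)² + 20224) = -32089/(125104225 + 20224) = -32089/125124449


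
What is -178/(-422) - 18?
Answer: -3709/211 ≈ -17.578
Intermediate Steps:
-178/(-422) - 18 = -178*(-1/422) - 18 = 89/211 - 18 = -3709/211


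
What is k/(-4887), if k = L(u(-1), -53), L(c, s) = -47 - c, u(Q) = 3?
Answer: 50/4887 ≈ 0.010231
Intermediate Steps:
k = -50 (k = -47 - 1*3 = -47 - 3 = -50)
k/(-4887) = -50/(-4887) = -50*(-1/4887) = 50/4887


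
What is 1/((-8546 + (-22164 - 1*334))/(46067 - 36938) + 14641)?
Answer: 3043/44542215 ≈ 6.8317e-5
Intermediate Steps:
1/((-8546 + (-22164 - 1*334))/(46067 - 36938) + 14641) = 1/((-8546 + (-22164 - 334))/9129 + 14641) = 1/((-8546 - 22498)*(1/9129) + 14641) = 1/(-31044*1/9129 + 14641) = 1/(-10348/3043 + 14641) = 1/(44542215/3043) = 3043/44542215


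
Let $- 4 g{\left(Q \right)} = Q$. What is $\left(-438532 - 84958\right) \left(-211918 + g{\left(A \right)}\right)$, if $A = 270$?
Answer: $110972289395$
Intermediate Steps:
$g{\left(Q \right)} = - \frac{Q}{4}$
$\left(-438532 - 84958\right) \left(-211918 + g{\left(A \right)}\right) = \left(-438532 - 84958\right) \left(-211918 - \frac{135}{2}\right) = - 523490 \left(-211918 - \frac{135}{2}\right) = \left(-523490\right) \left(- \frac{423971}{2}\right) = 110972289395$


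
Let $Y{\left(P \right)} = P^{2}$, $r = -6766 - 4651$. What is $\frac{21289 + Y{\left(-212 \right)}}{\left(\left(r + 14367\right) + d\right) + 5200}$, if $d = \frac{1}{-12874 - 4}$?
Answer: $\frac{852948574}{104955699} \approx 8.1268$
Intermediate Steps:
$r = -11417$ ($r = -6766 - 4651 = -11417$)
$d = - \frac{1}{12878}$ ($d = \frac{1}{-12878} = - \frac{1}{12878} \approx -7.7652 \cdot 10^{-5}$)
$\frac{21289 + Y{\left(-212 \right)}}{\left(\left(r + 14367\right) + d\right) + 5200} = \frac{21289 + \left(-212\right)^{2}}{\left(\left(-11417 + 14367\right) - \frac{1}{12878}\right) + 5200} = \frac{21289 + 44944}{\left(2950 - \frac{1}{12878}\right) + 5200} = \frac{66233}{\frac{37990099}{12878} + 5200} = \frac{66233}{\frac{104955699}{12878}} = 66233 \cdot \frac{12878}{104955699} = \frac{852948574}{104955699}$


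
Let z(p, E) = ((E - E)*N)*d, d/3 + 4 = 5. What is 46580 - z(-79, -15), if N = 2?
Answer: 46580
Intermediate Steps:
d = 3 (d = -12 + 3*5 = -12 + 15 = 3)
z(p, E) = 0 (z(p, E) = ((E - E)*2)*3 = (0*2)*3 = 0*3 = 0)
46580 - z(-79, -15) = 46580 - 1*0 = 46580 + 0 = 46580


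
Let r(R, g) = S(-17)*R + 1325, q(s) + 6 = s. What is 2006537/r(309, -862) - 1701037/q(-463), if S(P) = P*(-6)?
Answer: 56808224044/15403367 ≈ 3688.0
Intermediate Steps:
S(P) = -6*P
q(s) = -6 + s
r(R, g) = 1325 + 102*R (r(R, g) = (-6*(-17))*R + 1325 = 102*R + 1325 = 1325 + 102*R)
2006537/r(309, -862) - 1701037/q(-463) = 2006537/(1325 + 102*309) - 1701037/(-6 - 463) = 2006537/(1325 + 31518) - 1701037/(-469) = 2006537/32843 - 1701037*(-1/469) = 2006537*(1/32843) + 1701037/469 = 2006537/32843 + 1701037/469 = 56808224044/15403367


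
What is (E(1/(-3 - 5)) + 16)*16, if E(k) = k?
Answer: 254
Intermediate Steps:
(E(1/(-3 - 5)) + 16)*16 = (1/(-3 - 5) + 16)*16 = (1/(-8) + 16)*16 = (-⅛ + 16)*16 = (127/8)*16 = 254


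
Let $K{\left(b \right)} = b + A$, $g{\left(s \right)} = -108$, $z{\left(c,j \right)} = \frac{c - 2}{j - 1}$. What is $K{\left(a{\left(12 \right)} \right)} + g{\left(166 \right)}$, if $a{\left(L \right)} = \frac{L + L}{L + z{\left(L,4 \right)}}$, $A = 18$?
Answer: $- \frac{2034}{23} \approx -88.435$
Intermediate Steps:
$z{\left(c,j \right)} = \frac{-2 + c}{-1 + j}$
$a{\left(L \right)} = \frac{2 L}{- \frac{2}{3} + \frac{4 L}{3}}$ ($a{\left(L \right)} = \frac{L + L}{L + \frac{-2 + L}{-1 + 4}} = \frac{2 L}{L + \frac{-2 + L}{3}} = \frac{2 L}{L + \left(- \frac{2}{3} + \frac{L}{3}\right)} = \frac{2 L}{- \frac{2}{3} + \frac{4 L}{3}}$)
$K{\left(b \right)} = 18 + b$ ($K{\left(b \right)} = b + 18 = 18 + b$)
$K{\left(a{\left(12 \right)} \right)} + g{\left(166 \right)} = \left(18 + 3 \cdot 12 \frac{1}{-1 + 2 \cdot 12}\right) - 108 = \left(18 + 3 \cdot 12 \frac{1}{-1 + 24}\right) - 108 = \left(18 + 3 \cdot 12 \cdot \frac{1}{23}\right) - 108 = \left(18 + \frac{36}{23}\right) - 108 = \frac{450}{23} - 108 = - \frac{2034}{23}$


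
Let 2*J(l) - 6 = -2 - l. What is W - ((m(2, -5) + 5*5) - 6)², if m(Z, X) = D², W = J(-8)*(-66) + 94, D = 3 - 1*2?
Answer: -702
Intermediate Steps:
D = 1 (D = 3 - 2 = 1)
J(l) = 2 - l/2 (J(l) = 3 + (-2 - l)/2 = 3 + (-1 - l/2) = 2 - l/2)
W = -302 (W = (2 - ½*(-8))*(-66) + 94 = (2 + 4)*(-66) + 94 = 6*(-66) + 94 = -396 + 94 = -302)
m(Z, X) = 1 (m(Z, X) = 1² = 1)
W - ((m(2, -5) + 5*5) - 6)² = -302 - ((1 + 5*5) - 6)² = -302 - ((1 + 25) - 6)² = -302 - (26 - 6)² = -302 - 1*20² = -302 - 1*400 = -302 - 400 = -702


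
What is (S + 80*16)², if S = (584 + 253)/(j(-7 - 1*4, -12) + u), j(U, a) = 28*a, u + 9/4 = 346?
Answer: 1926544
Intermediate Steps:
u = 1375/4 (u = -9/4 + 346 = 1375/4 ≈ 343.75)
S = 108 (S = (584 + 253)/(28*(-12) + 1375/4) = 837/(-336 + 1375/4) = 837/(31/4) = 837*(4/31) = 108)
(S + 80*16)² = (108 + 80*16)² = (108 + 1280)² = 1388² = 1926544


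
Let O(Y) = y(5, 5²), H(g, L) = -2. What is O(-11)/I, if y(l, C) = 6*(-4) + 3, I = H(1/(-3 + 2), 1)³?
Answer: 21/8 ≈ 2.6250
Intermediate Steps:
I = -8 (I = (-2)³ = -8)
y(l, C) = -21 (y(l, C) = -24 + 3 = -21)
O(Y) = -21
O(-11)/I = -21/(-8) = -21*(-⅛) = 21/8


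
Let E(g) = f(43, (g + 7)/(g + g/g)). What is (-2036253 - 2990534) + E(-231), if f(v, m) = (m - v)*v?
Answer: -578288324/115 ≈ -5.0286e+6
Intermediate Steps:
f(v, m) = v*(m - v)
E(g) = -1849 + 43*(7 + g)/(1 + g) (E(g) = 43*((g + 7)/(g + g/g) - 1*43) = 43*((7 + g)/(g + 1) - 43) = 43*((7 + g)/(1 + g) - 43) = 43*(-43 + (7 + g)/(1 + g)) = -1849 + 43*(7 + g)/(1 + g))
(-2036253 - 2990534) + E(-231) = (-2036253 - 2990534) + 258*(-6 - 7*(-231))/(1 - 231) = -5026787 + 258*(-6 + 1617)/(-230) = -5026787 + 258*(-1/230)*1611 = -5026787 - 207819/115 = -578288324/115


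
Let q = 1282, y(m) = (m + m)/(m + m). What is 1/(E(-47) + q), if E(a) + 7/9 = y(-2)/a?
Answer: 423/541948 ≈ 0.00078052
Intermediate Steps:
y(m) = 1 (y(m) = (2*m)/((2*m)) = (2*m)*(1/(2*m)) = 1)
E(a) = -7/9 + 1/a
1/(E(-47) + q) = 1/((-7/9 + 1/(-47)) + 1282) = 1/((-7/9 - 1/47) + 1282) = 1/(-338/423 + 1282) = 1/(541948/423) = 423/541948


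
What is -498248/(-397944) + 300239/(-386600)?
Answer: 9143046023/19230643800 ≈ 0.47544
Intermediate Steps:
-498248/(-397944) + 300239/(-386600) = -498248*(-1/397944) + 300239*(-1/386600) = 62281/49743 - 300239/386600 = 9143046023/19230643800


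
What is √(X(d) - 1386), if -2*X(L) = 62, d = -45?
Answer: I*√1417 ≈ 37.643*I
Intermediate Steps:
X(L) = -31 (X(L) = -½*62 = -31)
√(X(d) - 1386) = √(-31 - 1386) = √(-1417) = I*√1417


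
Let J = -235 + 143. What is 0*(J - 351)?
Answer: 0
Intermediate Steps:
J = -92
0*(J - 351) = 0*(-92 - 351) = 0*(-443) = 0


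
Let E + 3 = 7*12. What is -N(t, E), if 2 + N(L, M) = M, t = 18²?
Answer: -79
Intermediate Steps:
t = 324
E = 81 (E = -3 + 7*12 = -3 + 84 = 81)
N(L, M) = -2 + M
-N(t, E) = -(-2 + 81) = -1*79 = -79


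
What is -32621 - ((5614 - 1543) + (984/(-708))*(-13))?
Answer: -2165894/59 ≈ -36710.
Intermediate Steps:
-32621 - ((5614 - 1543) + (984/(-708))*(-13)) = -32621 - (4071 + (984*(-1/708))*(-13)) = -32621 - (4071 - 82/59*(-13)) = -32621 - (4071 + 1066/59) = -32621 - 1*241255/59 = -32621 - 241255/59 = -2165894/59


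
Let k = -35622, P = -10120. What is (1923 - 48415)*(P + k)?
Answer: 2126637064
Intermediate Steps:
(1923 - 48415)*(P + k) = (1923 - 48415)*(-10120 - 35622) = -46492*(-45742) = 2126637064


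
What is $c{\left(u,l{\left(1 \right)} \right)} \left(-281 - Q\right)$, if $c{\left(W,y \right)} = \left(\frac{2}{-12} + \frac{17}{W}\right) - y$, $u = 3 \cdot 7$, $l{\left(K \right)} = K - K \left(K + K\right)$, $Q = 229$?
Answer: $- \frac{5865}{7} \approx -837.86$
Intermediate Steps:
$l{\left(K \right)} = K - 2 K^{2}$ ($l{\left(K \right)} = K - K 2 K = K - 2 K^{2}$)
$u = 21$
$c{\left(W,y \right)} = - \frac{1}{6} - y + \frac{17}{W}$ ($c{\left(W,y \right)} = \left(2 \left(- \frac{1}{12}\right) + \frac{17}{W}\right) - y = \left(- \frac{1}{6} + \frac{17}{W}\right) - y = - \frac{1}{6} - y + \frac{17}{W}$)
$c{\left(u,l{\left(1 \right)} \right)} \left(-281 - Q\right) = \left(- \frac{1}{6} - 1 \left(1 - 2\right) + \frac{17}{21}\right) \left(-281 - 229\right) = \left(- \frac{1}{6} - 1 \left(1 - 2\right) + 17 \cdot \frac{1}{21}\right) \left(-281 - 229\right) = \left(- \frac{1}{6} - 1 \left(-1\right) + \frac{17}{21}\right) \left(-510\right) = \left(- \frac{1}{6} - -1 + \frac{17}{21}\right) \left(-510\right) = \left(- \frac{1}{6} + 1 + \frac{17}{21}\right) \left(-510\right) = \frac{23}{14} \left(-510\right) = - \frac{5865}{7}$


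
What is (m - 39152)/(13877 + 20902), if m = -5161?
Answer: -14771/11593 ≈ -1.2741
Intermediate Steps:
(m - 39152)/(13877 + 20902) = (-5161 - 39152)/(13877 + 20902) = -44313/34779 = -44313*1/34779 = -14771/11593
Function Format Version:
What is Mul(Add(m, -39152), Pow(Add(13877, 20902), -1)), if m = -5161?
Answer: Rational(-14771, 11593) ≈ -1.2741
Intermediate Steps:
Mul(Add(m, -39152), Pow(Add(13877, 20902), -1)) = Mul(Add(-5161, -39152), Pow(Add(13877, 20902), -1)) = Mul(-44313, Pow(34779, -1)) = Mul(-44313, Rational(1, 34779)) = Rational(-14771, 11593)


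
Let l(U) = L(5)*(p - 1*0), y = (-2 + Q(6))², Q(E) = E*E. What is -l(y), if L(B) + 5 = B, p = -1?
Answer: 0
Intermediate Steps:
Q(E) = E²
L(B) = -5 + B
y = 1156 (y = (-2 + 6²)² = (-2 + 36)² = 34² = 1156)
l(U) = 0 (l(U) = (-5 + 5)*(-1 - 1*0) = 0*(-1 + 0) = 0*(-1) = 0)
-l(y) = -1*0 = 0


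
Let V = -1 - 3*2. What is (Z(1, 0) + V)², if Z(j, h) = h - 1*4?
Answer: 121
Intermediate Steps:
V = -7 (V = -1 - 6 = -7)
Z(j, h) = -4 + h (Z(j, h) = h - 4 = -4 + h)
(Z(1, 0) + V)² = ((-4 + 0) - 7)² = (-4 - 7)² = (-11)² = 121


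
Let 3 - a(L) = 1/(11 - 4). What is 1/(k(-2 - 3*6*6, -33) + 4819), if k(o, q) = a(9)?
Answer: 7/33753 ≈ 0.00020739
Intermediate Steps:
a(L) = 20/7 (a(L) = 3 - 1/(11 - 4) = 3 - 1/7 = 3 - 1*⅐ = 3 - ⅐ = 20/7)
k(o, q) = 20/7
1/(k(-2 - 3*6*6, -33) + 4819) = 1/(20/7 + 4819) = 1/(33753/7) = 7/33753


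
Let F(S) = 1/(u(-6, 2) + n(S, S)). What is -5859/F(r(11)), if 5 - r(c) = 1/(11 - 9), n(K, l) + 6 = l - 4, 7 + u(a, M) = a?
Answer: 216783/2 ≈ 1.0839e+5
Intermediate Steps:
u(a, M) = -7 + a
n(K, l) = -10 + l (n(K, l) = -6 + (l - 4) = -6 + (-4 + l) = -10 + l)
r(c) = 9/2 (r(c) = 5 - 1/(11 - 9) = 5 - 1/2 = 5 - 1*½ = 5 - ½ = 9/2)
F(S) = 1/(-23 + S) (F(S) = 1/((-7 - 6) + (-10 + S)) = 1/(-13 + (-10 + S)) = 1/(-23 + S))
-5859/F(r(11)) = -5859/(1/(-23 + 9/2)) = -5859/(1/(-37/2)) = -5859/(-2/37) = -5859*(-37/2) = 216783/2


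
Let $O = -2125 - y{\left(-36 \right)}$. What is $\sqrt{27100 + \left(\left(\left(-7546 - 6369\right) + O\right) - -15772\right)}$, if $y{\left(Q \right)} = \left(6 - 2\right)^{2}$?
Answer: $8 \sqrt{419} \approx 163.76$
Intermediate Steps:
$y{\left(Q \right)} = 16$ ($y{\left(Q \right)} = 4^{2} = 16$)
$O = -2141$ ($O = -2125 - 16 = -2141$)
$\sqrt{27100 + \left(\left(\left(-7546 - 6369\right) + O\right) - -15772\right)} = \sqrt{27100 - 284} = \sqrt{26816} = 8 \sqrt{419}$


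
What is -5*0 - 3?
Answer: -3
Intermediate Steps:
-5*0 - 3 = 0 - 3 = -3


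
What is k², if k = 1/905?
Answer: 1/819025 ≈ 1.2210e-6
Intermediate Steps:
k = 1/905 ≈ 0.0011050
k² = (1/905)² = 1/819025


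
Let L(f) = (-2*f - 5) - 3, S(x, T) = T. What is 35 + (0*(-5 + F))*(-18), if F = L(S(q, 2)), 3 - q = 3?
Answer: 35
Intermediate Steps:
q = 0 (q = 3 - 1*3 = 3 - 3 = 0)
L(f) = -8 - 2*f (L(f) = (-5 - 2*f) - 3 = -8 - 2*f)
F = -12 (F = -8 - 2*2 = -8 - 4 = -12)
35 + (0*(-5 + F))*(-18) = 35 + (0*(-5 - 12))*(-18) = 35 + (0*(-17))*(-18) = 35 + 0*(-18) = 35 + 0 = 35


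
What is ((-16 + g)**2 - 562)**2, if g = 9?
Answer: 263169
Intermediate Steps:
((-16 + g)**2 - 562)**2 = ((-16 + 9)**2 - 562)**2 = ((-7)**2 - 562)**2 = (49 - 562)**2 = (-513)**2 = 263169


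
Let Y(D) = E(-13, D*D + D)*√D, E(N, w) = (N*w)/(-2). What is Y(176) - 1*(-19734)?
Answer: 19734 + 809952*√11 ≈ 2.7060e+6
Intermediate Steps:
E(N, w) = -N*w/2 (E(N, w) = (N*w)*(-½) = -N*w/2)
Y(D) = √D*(13*D/2 + 13*D²/2) (Y(D) = (-½*(-13)*(D*D + D))*√D = (-½*(-13)*(D² + D))*√D = (-½*(-13)*(D + D²))*√D = (13*D/2 + 13*D²/2)*√D = √D*(13*D/2 + 13*D²/2))
Y(176) - 1*(-19734) = 13*176^(3/2)*(1 + 176)/2 - 1*(-19734) = (13/2)*(704*√11)*177 + 19734 = 809952*√11 + 19734 = 19734 + 809952*√11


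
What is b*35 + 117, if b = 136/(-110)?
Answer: 811/11 ≈ 73.727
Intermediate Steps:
b = -68/55 (b = 136*(-1/110) = -68/55 ≈ -1.2364)
b*35 + 117 = -68/55*35 + 117 = -476/11 + 117 = 811/11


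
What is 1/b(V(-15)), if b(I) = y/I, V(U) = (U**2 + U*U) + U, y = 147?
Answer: 145/49 ≈ 2.9592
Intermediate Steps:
V(U) = U + 2*U**2 (V(U) = (U**2 + U**2) + U = 2*U**2 + U = U + 2*U**2)
b(I) = 147/I
1/b(V(-15)) = 1/(147/((-15*(1 + 2*(-15))))) = 1/(147/((-15*(1 - 30)))) = 1/(147/((-15*(-29)))) = 1/(147/435) = 1/(147*(1/435)) = 1/(49/145) = 145/49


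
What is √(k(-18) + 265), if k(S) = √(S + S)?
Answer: √(265 + 6*I) ≈ 16.28 + 0.1843*I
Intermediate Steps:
k(S) = √2*√S (k(S) = √(2*S) = √2*√S)
√(k(-18) + 265) = √(√2*√(-18) + 265) = √(√2*(3*I*√2) + 265) = √(6*I + 265) = √(265 + 6*I)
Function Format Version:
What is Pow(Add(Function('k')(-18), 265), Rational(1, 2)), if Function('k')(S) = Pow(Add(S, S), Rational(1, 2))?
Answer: Pow(Add(265, Mul(6, I)), Rational(1, 2)) ≈ Add(16.280, Mul(0.1843, I))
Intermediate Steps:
Function('k')(S) = Mul(Pow(2, Rational(1, 2)), Pow(S, Rational(1, 2))) (Function('k')(S) = Pow(Mul(2, S), Rational(1, 2)) = Mul(Pow(2, Rational(1, 2)), Pow(S, Rational(1, 2))))
Pow(Add(Function('k')(-18), 265), Rational(1, 2)) = Pow(Add(Mul(Pow(2, Rational(1, 2)), Pow(-18, Rational(1, 2))), 265), Rational(1, 2)) = Pow(Add(Mul(Pow(2, Rational(1, 2)), Mul(3, I, Pow(2, Rational(1, 2)))), 265), Rational(1, 2)) = Pow(Add(Mul(6, I), 265), Rational(1, 2)) = Pow(Add(265, Mul(6, I)), Rational(1, 2))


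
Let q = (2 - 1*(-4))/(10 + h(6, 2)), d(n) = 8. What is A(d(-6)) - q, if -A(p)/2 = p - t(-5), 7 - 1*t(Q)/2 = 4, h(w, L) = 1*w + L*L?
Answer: -43/10 ≈ -4.3000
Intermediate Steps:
h(w, L) = w + L²
t(Q) = 6 (t(Q) = 14 - 2*4 = 14 - 8 = 6)
q = 3/10 (q = (2 - 1*(-4))/(10 + (6 + 2²)) = (2 + 4)/(10 + (6 + 4)) = 6/(10 + 10) = 6/20 = (1/20)*6 = 3/10 ≈ 0.30000)
A(p) = 12 - 2*p (A(p) = -2*(p - 1*6) = -2*(p - 6) = -2*(-6 + p) = 12 - 2*p)
A(d(-6)) - q = (12 - 2*8) - 1*3/10 = (12 - 16) - 3/10 = -4 - 3/10 = -43/10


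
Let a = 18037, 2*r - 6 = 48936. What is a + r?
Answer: 42508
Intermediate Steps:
r = 24471 (r = 3 + (½)*48936 = 3 + 24468 = 24471)
a + r = 18037 + 24471 = 42508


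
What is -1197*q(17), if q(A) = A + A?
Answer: -40698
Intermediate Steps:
q(A) = 2*A
-1197*q(17) = -2394*17 = -1197*34 = -40698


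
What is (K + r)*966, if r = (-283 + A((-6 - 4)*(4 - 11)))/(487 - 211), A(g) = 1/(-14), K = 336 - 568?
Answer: -900411/4 ≈ -2.2510e+5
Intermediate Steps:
K = -232
A(g) = -1/14
r = -1321/1288 (r = (-283 - 1/14)/(487 - 211) = -3963/14/276 = -3963/14*1/276 = -1321/1288 ≈ -1.0256)
(K + r)*966 = (-232 - 1321/1288)*966 = -300137/1288*966 = -900411/4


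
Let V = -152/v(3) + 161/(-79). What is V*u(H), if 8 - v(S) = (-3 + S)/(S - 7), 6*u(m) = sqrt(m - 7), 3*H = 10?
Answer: -277*I*sqrt(33)/237 ≈ -6.7141*I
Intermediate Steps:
H = 10/3 (H = (1/3)*10 = 10/3 ≈ 3.3333)
u(m) = sqrt(-7 + m)/6 (u(m) = sqrt(m - 7)/6 = sqrt(-7 + m)/6)
v(S) = 8 - (-3 + S)/(-7 + S) (v(S) = 8 - (-3 + S)/(S - 7) = 8 - (-3 + S)/(-7 + S))
V = -1662/79 (V = -152*(-7 + 3)/(-53 + 7*3) + 161/(-79) = -152*(-4/(-53 + 21)) + 161*(-1/79) = -152/((-1/4*(-32))) - 161/79 = -152/8 - 161/79 = -152*1/8 - 161/79 = -19 - 161/79 = -1662/79 ≈ -21.038)
V*u(H) = -277*sqrt(-7 + 10/3)/79 = -277*sqrt(-11/3)/79 = -277*I*sqrt(33)/3/79 = -277*I*sqrt(33)/237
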